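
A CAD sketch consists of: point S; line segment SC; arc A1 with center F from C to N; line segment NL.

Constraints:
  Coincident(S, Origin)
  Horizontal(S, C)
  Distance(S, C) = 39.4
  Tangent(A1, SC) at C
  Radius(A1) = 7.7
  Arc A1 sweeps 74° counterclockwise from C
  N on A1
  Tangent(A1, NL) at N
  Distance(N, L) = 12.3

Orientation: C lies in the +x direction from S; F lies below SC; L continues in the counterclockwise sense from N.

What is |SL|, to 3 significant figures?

33.5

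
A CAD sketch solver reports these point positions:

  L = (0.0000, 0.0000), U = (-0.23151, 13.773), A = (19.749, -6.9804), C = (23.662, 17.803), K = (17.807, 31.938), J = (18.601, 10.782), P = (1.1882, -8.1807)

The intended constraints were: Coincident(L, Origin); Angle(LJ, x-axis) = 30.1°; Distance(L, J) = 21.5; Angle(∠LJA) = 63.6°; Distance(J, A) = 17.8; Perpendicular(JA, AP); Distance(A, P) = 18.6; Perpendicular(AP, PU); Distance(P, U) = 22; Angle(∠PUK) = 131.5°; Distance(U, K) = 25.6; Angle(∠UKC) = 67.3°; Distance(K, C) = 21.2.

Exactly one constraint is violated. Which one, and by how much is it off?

Distance(K, C) = 21.2 — off by 5.90.

L = (0.00, 0.00) ✓; LJ at 30.10° ✓; |LJ| = 21.50 ✓; ∠LJA = 63.60° ✓; |JA| = 17.80 ✓; ∠(JA, AP) = 90.00° ✓; |AP| = 18.60 ✓; ∠(AP, PU) = 90.00° ✓; |PU| = 22.00 ✓; ∠PUK = 131.5° ✓; |UK| = 25.60 ✓; ∠UKC = 67.30° ✓; |KC| = 15.30 ✗.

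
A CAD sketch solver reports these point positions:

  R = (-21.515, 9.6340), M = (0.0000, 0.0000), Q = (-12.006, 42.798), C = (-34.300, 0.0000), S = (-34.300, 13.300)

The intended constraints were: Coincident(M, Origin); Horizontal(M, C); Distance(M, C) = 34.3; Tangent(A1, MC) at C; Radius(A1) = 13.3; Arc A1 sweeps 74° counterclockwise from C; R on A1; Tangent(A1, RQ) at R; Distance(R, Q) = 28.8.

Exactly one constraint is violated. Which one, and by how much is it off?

Distance(R, Q) = 28.8 — off by 5.70.

M = (0.00, 0.00) ✓; M.y = 0.00, C.y = 0.00 ✓; |MC| = 34.30 ✓; ∠(SC, CM) = 90.00° ✓; |SC| = 13.30 ✓; bearing(S→R) − bearing(S→C) = 74.00° ✓; |SR| = 13.30 ✓; ∠(SR, RQ) = 90.00° ✓; |RQ| = 34.50 ✗.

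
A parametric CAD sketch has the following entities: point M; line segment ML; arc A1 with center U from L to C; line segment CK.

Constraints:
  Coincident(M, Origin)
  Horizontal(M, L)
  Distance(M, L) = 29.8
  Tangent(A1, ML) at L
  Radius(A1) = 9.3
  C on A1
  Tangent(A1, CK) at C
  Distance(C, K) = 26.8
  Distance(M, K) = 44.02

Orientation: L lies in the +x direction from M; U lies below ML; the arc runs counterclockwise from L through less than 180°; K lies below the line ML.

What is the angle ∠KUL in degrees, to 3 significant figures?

168°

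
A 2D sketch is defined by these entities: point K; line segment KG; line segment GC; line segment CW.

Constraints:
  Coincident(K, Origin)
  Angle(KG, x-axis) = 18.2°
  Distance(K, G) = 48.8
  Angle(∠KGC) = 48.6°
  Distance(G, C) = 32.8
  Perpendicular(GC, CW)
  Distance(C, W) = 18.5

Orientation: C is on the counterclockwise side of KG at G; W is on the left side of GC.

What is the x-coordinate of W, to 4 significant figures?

8.707

∠KGC = 48.6°, so GC runs at 18.2° + (180° − 48.6°) = 149.6° from the x-axis; with |GC| = 32.8, C = G + 32.8·(cos 149.6°, sin 149.6°) = (18.07, 31.84). The perpendicularity gives CW at right angles to GC; with |CW| = 18.5 on the left of GC, W = C + 18.5·(-0.5060, -0.8625) = (8.707, 15.88). So W.x = 8.707.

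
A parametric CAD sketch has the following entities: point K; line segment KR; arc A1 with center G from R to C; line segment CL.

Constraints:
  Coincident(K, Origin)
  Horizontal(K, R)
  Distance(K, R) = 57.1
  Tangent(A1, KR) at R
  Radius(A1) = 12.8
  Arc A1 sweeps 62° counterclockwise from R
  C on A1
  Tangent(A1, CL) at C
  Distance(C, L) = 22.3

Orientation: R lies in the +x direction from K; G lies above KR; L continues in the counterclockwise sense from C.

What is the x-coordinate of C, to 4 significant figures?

68.40

K is at the origin; K and R share the same y with |KR| = 57.1 and R on the +x side, so R = (57.10, 0.000). The tangent condition forces GR to be normal to KR, so G = R + (0, 12.8) = (57.10, 12.80). On A1, R sits at bearing -90° from G; a 62° counterclockwise sweep puts C at bearing -28°, so C = G + 12.8·(cos -28°, sin -28°) = (68.40, 6.791). So C.x = 68.40.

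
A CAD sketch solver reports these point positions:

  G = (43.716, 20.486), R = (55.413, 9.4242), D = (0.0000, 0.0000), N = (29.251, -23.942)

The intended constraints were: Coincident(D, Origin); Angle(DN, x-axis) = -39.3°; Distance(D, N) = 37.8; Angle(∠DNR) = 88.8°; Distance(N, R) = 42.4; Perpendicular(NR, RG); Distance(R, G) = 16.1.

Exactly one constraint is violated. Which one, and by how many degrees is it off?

Perpendicular(NR, RG) — off by 5.30°.

D = (0.00, 0.00) ✓; DN at -39.30° ✓; |DN| = 37.80 ✓; ∠DNR = 88.80° ✓; |NR| = 42.40 ✓; ∠(NR, RG) = 84.70° ✗; |RG| = 16.10 ✓.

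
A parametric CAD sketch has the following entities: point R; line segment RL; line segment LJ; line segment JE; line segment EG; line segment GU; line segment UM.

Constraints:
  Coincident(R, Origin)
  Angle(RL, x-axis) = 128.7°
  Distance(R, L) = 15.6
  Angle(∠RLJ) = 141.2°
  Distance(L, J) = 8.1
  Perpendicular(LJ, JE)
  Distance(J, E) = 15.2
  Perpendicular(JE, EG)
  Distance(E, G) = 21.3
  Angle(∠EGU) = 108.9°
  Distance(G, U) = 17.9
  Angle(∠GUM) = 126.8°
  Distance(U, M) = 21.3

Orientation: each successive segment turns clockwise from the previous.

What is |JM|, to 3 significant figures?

24.5

R is at the origin; RL runs at 128.7° with length 15.6, so L = (-9.75, 12.2). ∠RLJ = 141.2° gives LJ at 89.9° from the x-axis; with |LJ| = 8.1, J = (-9.74, 20.3). LJ is perpendicular to JE, so JE runs at -0.100°; with |JE| = 15.2, E = (5.46, 20.2). JE is perpendicular to EG, so EG runs at -90.1°; with |EG| = 21.3, G = (5.42, -1.05). ∠EGU = 108.9° gives GU at -161° from the x-axis; with |GU| = 17.9, U = (-11.5, -6.82). ∠GUM = 126.8° gives UM at 146° from the x-axis; with |UM| = 21.3, M = (-29.1, 5.21). Then |JM| = |M − J| = 24.5.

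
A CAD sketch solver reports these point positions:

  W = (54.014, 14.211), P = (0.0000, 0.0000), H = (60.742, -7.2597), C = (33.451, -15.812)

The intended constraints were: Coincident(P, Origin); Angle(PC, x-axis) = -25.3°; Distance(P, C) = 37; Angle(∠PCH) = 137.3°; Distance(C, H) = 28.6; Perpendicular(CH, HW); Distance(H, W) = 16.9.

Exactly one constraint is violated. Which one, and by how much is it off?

Distance(H, W) = 16.9 — off by 5.60.

P = (0.00, 0.00) ✓; PC at -25.30° ✓; |PC| = 37.00 ✓; ∠PCH = 137.3° ✓; |CH| = 28.60 ✓; ∠(CH, HW) = 90.00° ✓; |HW| = 22.50 ✗.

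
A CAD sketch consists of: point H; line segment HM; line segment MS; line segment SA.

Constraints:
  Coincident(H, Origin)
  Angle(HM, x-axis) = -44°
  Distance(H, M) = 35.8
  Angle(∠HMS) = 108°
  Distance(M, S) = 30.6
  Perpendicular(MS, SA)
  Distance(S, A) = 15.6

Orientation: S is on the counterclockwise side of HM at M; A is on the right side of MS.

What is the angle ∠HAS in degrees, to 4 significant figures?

40.00°

H is at the origin; HM runs at -44.0° with length 35.8, so M = 35.8·(cos -44.0°, sin -44.0°) = (25.75, -24.87). ∠HMS = 108.0°, so MS runs at -44.0° + (180° − 108.0°) = 28.00° from the x-axis; with |MS| = 30.6, S = M + 30.6·(cos 28.00°, sin 28.00°) = (52.77, -10.50). MS is perpendicular to SA; with |SA| = 15.6 on the right of MS, A = S + 15.6·(0.4695, -0.8829) = (60.09, -24.28). Then cos ∠HAS = AH·AS / (|AH||AS|), giving 40.00°.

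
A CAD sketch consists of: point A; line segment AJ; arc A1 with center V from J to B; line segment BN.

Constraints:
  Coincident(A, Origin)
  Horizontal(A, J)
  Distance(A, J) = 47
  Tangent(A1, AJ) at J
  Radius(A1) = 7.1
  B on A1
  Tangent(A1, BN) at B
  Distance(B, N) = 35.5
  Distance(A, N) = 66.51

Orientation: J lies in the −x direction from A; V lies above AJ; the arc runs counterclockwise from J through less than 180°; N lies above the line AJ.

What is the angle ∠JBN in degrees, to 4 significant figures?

126.5°

Checks: |VB| = 7.100 ✓; ∠(VB, BN) = 90.00° ✓; |BN| = 35.50 ✓; |AN| = 66.51 ✓.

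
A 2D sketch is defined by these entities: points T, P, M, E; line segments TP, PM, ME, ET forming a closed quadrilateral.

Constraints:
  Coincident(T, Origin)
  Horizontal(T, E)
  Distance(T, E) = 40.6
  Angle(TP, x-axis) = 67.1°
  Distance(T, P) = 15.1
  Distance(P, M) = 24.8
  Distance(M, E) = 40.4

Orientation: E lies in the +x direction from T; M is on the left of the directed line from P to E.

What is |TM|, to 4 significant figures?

39.73

T is at the origin; T and E share the same y with |TE| = 40.6 and E in +x, so E = (40.6, 0). TP runs at 67.1° with |TP| = 15.1, so P = (5.876, 13.91). M is determined by |PM| = 24.8 and |ME| = 40.4 together: it lies at the intersection of circle(P, 24.8) and circle(E, 40.4). With |PE| = 37.41, the foot of the radical line on PE is 5.108 from P and the perpendicular offset is √(24.8² − 5.108²) = 24.27. Taking the left-of-PE solution: M = (19.64, 34.54).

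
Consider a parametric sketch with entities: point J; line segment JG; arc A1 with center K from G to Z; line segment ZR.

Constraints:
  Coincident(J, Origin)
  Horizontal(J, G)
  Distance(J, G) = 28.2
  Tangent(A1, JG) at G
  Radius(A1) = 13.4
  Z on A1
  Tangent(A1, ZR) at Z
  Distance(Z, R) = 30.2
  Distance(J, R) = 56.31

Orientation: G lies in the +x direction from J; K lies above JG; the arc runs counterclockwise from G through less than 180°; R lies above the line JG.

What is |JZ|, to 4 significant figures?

44.52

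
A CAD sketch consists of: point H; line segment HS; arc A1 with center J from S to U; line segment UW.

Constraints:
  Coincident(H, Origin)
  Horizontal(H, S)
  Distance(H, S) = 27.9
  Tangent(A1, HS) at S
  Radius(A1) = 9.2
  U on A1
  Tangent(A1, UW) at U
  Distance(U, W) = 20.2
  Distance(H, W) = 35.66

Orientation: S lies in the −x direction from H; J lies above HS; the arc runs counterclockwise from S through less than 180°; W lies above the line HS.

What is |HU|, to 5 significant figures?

21.032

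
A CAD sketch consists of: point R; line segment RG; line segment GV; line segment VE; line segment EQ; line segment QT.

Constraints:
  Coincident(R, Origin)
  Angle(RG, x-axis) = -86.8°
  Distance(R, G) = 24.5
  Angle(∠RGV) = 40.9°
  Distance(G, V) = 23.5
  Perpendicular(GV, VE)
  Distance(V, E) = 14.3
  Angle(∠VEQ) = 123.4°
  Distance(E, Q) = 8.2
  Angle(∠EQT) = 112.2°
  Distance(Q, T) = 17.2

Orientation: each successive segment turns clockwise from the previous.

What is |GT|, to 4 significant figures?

9.424

∠VEQ = 123.4° gives EQ at -12.50° from the x-axis; with |EQ| = 8.2, Q = (3.289, 0.5909). ∠EQT = 112.2° gives QT at -80.30° from the x-axis; with |QT| = 17.2, T = (6.187, -16.36). Then |GT| = |T − G| = 9.424.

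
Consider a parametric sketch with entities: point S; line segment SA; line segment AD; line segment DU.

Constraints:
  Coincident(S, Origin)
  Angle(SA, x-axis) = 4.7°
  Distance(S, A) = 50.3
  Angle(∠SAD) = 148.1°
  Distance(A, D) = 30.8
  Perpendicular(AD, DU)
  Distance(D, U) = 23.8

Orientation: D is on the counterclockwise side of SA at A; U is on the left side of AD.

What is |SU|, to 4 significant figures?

73.56

∠SAD = 148.1°, so AD runs at 4.7° + (180° − 148.1°) = 36.60° from the x-axis; with |AD| = 30.8, D = A + 30.8·(cos 36.60°, sin 36.60°) = (74.86, 22.49). AD is perpendicular to DU; with |DU| = 23.8 on the left of AD, U = D + 23.8·(-0.5962, 0.8028) = (60.67, 41.59). Then |SU| = |U − S| = 73.56.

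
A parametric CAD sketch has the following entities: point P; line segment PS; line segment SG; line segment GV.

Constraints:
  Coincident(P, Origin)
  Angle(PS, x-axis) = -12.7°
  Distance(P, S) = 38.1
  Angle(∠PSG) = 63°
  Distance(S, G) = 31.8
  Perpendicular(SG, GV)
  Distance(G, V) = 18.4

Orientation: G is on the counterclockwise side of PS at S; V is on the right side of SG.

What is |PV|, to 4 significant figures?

54.32

P is at the origin; PS runs at -12.7° with length 38.1, so S = 38.1·(cos -12.7°, sin -12.7°) = (37.17, -8.376). ∠PSG = 63.0°, so SG runs at -12.7° + (180° − 63.0°) = 104.3° from the x-axis; with |SG| = 31.8, G = S + 31.8·(cos 104.3°, sin 104.3°) = (29.31, 22.44). The perpendicularity gives GV at right angles to SG; with |GV| = 18.4 on the right of SG, V = G + 18.4·(0.9690, 0.2470) = (47.14, 26.98). Then |PV| = |V − P| = 54.32.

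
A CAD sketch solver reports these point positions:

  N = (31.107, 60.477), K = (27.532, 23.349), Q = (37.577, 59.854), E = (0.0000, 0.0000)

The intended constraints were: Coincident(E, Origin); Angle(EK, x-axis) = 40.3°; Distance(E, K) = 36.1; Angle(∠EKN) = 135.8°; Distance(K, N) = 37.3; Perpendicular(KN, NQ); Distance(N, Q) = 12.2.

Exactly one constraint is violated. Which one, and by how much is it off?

Distance(N, Q) = 12.2 — off by 5.70.

E = (0.00, 0.00) ✓; EK at 40.30° ✓; |EK| = 36.10 ✓; ∠EKN = 135.8° ✓; |KN| = 37.30 ✓; ∠(KN, NQ) = 90.00° ✓; |NQ| = 6.500 ✗.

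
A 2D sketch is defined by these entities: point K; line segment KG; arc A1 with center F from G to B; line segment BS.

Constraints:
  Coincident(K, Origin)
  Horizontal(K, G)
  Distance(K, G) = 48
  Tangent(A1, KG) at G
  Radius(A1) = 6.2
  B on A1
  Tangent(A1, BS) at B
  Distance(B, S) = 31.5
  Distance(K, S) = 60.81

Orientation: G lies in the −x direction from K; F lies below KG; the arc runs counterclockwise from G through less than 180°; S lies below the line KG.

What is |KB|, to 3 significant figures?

54.6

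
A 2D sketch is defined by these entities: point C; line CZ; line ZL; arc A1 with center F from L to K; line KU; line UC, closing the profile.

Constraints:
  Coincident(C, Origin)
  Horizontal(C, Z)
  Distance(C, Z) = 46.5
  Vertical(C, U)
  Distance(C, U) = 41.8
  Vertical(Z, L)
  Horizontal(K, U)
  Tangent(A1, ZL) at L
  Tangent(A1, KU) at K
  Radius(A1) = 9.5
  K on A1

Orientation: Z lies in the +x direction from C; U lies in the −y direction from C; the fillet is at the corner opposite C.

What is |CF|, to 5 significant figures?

49.115

C is at the origin; C and Z share the same y with |CZ| = 46.5 and Z on the +x side, so Z = (46.500, 0.0000). C and U share the same x with |CU| = 41.8 and U on the −y side, so U = (0.0000, -41.800). The virtual corner opposite C is at (46.500, -41.800). Since A1 is tangent to ZL there, FL ⟂ ZL and tangency of A1 to KU means the radius FK is perpendicular to KU, with radius 9.5, so the center F sits 9.5 in from both sides at F = (37.000, -32.300). Then |CF| = |F − C| = 49.115.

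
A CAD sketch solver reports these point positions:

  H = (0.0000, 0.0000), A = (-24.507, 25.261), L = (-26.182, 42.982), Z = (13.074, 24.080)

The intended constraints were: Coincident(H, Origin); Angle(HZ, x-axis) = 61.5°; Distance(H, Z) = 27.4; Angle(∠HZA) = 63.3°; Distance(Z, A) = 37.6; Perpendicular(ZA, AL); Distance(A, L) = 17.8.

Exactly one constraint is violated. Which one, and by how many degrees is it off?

Perpendicular(ZA, AL) — off by 7.20°.

H = (0.00, 0.00) ✓; HZ at 61.50° ✓; |HZ| = 27.40 ✓; ∠HZA = 63.30° ✓; |ZA| = 37.60 ✓; ∠(ZA, AL) = 82.80° ✗; |AL| = 17.80 ✓.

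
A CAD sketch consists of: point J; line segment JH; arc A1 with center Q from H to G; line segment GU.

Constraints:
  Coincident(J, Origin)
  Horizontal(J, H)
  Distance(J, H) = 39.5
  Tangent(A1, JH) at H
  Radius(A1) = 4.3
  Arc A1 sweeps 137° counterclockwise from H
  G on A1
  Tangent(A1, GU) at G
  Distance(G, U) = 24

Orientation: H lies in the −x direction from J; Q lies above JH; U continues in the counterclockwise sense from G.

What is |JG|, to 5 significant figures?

37.318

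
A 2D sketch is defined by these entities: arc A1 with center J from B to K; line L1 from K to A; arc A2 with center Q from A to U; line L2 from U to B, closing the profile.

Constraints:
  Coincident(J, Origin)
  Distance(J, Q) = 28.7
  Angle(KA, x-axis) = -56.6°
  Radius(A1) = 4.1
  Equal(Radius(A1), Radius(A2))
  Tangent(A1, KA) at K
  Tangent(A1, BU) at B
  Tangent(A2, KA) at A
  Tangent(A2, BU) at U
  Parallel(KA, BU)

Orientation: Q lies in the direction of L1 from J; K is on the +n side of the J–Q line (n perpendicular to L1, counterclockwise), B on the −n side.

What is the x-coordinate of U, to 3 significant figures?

12.4

Tangency of A1 to both parallel lines with radius 4.1 puts K and B at J ± 4.1·n: K = (3.42, 2.26), B = (-3.42, -2.26). Equal radii place A and U the same way about Q: A = Q + 4.1·n = (19.2, -21.7), U = Q − 4.1·n = (12.4, -26.2). So U.x = 12.4.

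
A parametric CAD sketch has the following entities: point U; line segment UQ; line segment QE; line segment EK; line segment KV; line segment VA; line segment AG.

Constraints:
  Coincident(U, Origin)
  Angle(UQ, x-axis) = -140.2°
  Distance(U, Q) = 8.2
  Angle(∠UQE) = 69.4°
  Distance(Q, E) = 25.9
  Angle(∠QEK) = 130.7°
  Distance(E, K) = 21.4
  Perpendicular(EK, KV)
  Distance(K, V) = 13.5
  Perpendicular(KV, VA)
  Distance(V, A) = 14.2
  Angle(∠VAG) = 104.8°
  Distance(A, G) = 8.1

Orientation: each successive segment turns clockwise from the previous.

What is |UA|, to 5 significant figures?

18.675

U is at the origin; UQ runs at -140.2° with length 8.2, so Q = (-6.2999, -5.2489). ∠UQE = 69.4° gives QE at 109.20° from the x-axis; with |QE| = 25.9, E = (-14.818, 19.210). ∠QEK = 130.7° gives EK at 59.900° from the x-axis; with |EK| = 21.4, K = (-4.0852, 37.725). The perpendicularity gives KV at right angles to EK, so KV runs at -30.100°; with |KV| = 13.5, V = (7.5943, 30.954). KV is perpendicular to VA, so VA runs at -120.10°; with |VA| = 14.2, A = (0.47285, 18.669). Then |UA| = |A − U| = 18.675.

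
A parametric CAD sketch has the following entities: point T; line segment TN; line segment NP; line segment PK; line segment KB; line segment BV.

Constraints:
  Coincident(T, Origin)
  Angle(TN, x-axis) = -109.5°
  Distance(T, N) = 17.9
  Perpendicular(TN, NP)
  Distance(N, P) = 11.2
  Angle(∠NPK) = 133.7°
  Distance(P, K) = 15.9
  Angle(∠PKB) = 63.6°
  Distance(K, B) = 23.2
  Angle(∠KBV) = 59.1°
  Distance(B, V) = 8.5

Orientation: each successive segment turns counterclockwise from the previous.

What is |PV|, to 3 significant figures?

13.7

∠PKB = 63.6° gives KB at 143° from the x-axis; with |KB| = 23.2, B = (0.198, 0.454). ∠KBV = 59.1° gives BV at -95.9° from the x-axis; with |BV| = 8.5, V = (-0.676, -8.00). Then |PV| = |V − P| = 13.7.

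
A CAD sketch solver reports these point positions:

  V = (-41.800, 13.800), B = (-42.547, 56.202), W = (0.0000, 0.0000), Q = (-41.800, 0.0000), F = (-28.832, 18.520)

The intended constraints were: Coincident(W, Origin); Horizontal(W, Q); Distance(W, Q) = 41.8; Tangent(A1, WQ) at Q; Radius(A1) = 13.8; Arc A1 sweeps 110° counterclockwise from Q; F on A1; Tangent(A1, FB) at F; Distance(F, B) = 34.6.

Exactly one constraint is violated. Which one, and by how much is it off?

Distance(F, B) = 34.6 — off by 5.50.

W = (0.00, 0.00) ✓; W.y = 0.00, Q.y = 0.00 ✓; |WQ| = 41.80 ✓; ∠(VQ, QW) = 90.00° ✓; |VQ| = 13.80 ✓; bearing(V→F) − bearing(V→Q) = 110.0° ✓; |VF| = 13.80 ✓; ∠(VF, FB) = 90.00° ✓; |FB| = 40.10 ✗.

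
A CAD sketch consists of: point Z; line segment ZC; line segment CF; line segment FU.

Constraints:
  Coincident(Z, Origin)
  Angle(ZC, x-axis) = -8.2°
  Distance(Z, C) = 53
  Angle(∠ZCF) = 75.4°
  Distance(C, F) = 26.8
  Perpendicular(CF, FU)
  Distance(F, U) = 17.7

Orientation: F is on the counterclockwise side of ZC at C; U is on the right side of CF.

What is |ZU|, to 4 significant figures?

70.29

Z is at the origin; ZC runs at -8.2° with length 53.0, so C = 53.0·(cos -8.2°, sin -8.2°) = (52.46, -7.559). ∠ZCF = 75.4°, so CF runs at -8.2° + (180° − 75.4°) = 96.40° from the x-axis; with |CF| = 26.8, F = C + 26.8·(cos 96.40°, sin 96.40°) = (49.47, 19.07). The perpendicularity gives FU at right angles to CF; with |FU| = 17.7 on the right of CF, U = F + 17.7·(0.9938, 0.1115) = (67.06, 21.05). Then |ZU| = |U − Z| = 70.29.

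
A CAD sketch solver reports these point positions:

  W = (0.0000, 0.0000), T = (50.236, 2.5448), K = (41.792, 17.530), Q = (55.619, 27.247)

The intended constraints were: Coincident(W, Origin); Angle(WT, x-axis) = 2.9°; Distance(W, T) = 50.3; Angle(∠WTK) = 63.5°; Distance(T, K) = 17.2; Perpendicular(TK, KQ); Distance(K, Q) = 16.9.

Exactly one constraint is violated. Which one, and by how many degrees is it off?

Perpendicular(TK, KQ) — off by 5.70°.

W = (0.00, 0.00) ✓; WT at 2.900° ✓; |WT| = 50.30 ✓; ∠WTK = 63.50° ✓; |TK| = 17.20 ✓; ∠(TK, KQ) = 84.30° ✗; |KQ| = 16.90 ✓.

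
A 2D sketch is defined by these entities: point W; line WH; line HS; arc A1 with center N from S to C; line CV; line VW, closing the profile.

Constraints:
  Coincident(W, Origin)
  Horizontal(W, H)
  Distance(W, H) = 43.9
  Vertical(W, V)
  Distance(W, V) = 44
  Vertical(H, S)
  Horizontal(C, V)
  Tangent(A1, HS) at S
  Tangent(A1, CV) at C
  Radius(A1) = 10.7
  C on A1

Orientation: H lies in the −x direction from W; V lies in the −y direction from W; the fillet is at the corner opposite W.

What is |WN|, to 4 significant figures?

47.02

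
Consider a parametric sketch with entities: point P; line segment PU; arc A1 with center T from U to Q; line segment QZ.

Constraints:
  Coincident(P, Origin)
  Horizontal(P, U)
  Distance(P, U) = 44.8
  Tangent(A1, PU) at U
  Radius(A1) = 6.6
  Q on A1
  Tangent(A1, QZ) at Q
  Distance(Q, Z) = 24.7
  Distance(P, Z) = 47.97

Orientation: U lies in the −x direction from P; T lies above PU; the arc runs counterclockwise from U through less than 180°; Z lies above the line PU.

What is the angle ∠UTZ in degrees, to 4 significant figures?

161.6°

P is at the origin; P and U share the same y with |PU| = 44.8 and U on the −x side, so U = (-44.80, 0.000). A1 meets PU tangentially, so TU is at right angles to PU, so T = U + (0, 6.6) = (-44.80, 6.600). Since TQ ⟂ QZ (tangency), |TZ| = √(6.6² + 24.7²) = 25.57 regardless of where Q sits on A1. So Z lies on both circle(P, 47.97) and circle(T, 25.57); the above-PU intersection is Z = (-36.73, 30.86). Q is the foot of the tangent from Z: Q = (-38.21, 6.203).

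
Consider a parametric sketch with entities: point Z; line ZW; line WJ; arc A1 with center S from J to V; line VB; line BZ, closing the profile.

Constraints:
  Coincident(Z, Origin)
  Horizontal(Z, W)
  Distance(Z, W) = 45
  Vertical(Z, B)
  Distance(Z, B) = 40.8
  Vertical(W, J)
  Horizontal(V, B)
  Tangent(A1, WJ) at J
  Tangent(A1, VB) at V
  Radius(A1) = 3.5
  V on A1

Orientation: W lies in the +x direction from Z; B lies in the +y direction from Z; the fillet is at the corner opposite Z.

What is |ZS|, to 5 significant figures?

55.799

Z is at the origin; Z and W share the same y with |ZW| = 45.0 and W on the +x side, so W = (45.000, 0.0000). ZB is vertical with |ZB| = 40.8 and B on the +y side, so B = (0.0000, 40.800). The virtual corner opposite Z is at (45.000, 40.800). Tangency of A1 to WJ means the radius SJ is perpendicular to WJ and the tangent condition forces SV to be normal to VB, with radius 3.5, so the center S sits 3.5 in from both sides at S = (41.500, 37.300). Then |ZS| = |S − Z| = 55.799.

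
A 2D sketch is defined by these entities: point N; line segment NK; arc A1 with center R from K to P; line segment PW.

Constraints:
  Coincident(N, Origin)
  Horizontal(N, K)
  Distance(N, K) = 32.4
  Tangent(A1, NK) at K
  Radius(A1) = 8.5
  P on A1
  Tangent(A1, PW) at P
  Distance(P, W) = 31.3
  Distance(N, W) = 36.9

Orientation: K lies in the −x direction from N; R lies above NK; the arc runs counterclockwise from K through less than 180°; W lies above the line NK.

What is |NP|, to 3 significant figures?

25.1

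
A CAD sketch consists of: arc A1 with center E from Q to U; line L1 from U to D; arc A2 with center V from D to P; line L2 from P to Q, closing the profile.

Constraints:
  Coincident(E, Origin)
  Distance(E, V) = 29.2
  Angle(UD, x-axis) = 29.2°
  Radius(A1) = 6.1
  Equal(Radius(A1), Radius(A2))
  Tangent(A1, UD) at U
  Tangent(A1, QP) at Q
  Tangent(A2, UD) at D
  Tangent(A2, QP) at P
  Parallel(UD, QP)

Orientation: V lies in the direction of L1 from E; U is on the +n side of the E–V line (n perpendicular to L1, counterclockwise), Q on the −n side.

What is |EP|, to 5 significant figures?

29.830

The slot axis is L1's direction at 29.2°, so u = (cos 29.2°, sin 29.2°) = (0.87292, 0.48786) and n = (−sin 29.2°, cos 29.2°) = (-0.48786, 0.87292). E is at the origin and V lies 29.2 along u from E, so V = 29.2·u = (25.489, 14.246). Tangency of A1 to both parallel lines with radius 6.1 puts U and Q at E ± 6.1·n: U = (-2.9759, 5.3248), Q = (2.9759, -5.3248). Equal radii place D and P the same way about V: D = V + 6.1·n = (22.513, 19.570), P = V − 6.1·n = (28.465, 8.9207). Then |EP| = |P − E| = 29.830.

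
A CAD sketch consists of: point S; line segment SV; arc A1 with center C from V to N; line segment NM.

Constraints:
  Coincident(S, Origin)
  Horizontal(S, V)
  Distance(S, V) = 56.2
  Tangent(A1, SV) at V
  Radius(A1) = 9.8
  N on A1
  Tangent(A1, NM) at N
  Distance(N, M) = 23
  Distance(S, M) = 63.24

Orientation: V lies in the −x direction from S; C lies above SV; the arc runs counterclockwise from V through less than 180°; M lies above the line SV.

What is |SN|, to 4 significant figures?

48.39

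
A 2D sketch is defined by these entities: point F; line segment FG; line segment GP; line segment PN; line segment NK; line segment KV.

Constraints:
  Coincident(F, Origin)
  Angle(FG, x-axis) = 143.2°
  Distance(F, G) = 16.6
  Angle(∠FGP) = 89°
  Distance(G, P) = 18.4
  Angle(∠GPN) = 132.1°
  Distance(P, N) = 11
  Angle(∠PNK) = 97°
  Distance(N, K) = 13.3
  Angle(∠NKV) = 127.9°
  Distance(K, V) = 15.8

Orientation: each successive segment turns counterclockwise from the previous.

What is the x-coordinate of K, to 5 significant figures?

-8.5022

∠GPN = 132.1° gives PN at -77.900° from the x-axis; with |PN| = 11.0, N = (-21.750, -15.735). ∠PNK = 97.0° gives NK at 5.1000° from the x-axis; with |NK| = 13.3, K = (-8.5022, -14.553). So K.x = -8.5022.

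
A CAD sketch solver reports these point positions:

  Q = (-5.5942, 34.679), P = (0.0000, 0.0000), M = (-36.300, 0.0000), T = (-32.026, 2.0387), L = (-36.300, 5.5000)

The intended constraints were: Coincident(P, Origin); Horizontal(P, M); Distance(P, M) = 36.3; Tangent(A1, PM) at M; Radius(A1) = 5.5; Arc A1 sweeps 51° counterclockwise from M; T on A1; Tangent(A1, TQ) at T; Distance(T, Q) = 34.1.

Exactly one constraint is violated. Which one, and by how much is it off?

Distance(T, Q) = 34.1 — off by 7.90.

P = (0.00, 0.00) ✓; P.y = 0.00, M.y = 0.00 ✓; |PM| = 36.30 ✓; ∠(LM, MP) = 90.00° ✓; |LM| = 5.500 ✓; bearing(L→T) − bearing(L→M) = 51.00° ✓; |LT| = 5.500 ✓; ∠(LT, TQ) = 90.00° ✓; |TQ| = 42.00 ✗.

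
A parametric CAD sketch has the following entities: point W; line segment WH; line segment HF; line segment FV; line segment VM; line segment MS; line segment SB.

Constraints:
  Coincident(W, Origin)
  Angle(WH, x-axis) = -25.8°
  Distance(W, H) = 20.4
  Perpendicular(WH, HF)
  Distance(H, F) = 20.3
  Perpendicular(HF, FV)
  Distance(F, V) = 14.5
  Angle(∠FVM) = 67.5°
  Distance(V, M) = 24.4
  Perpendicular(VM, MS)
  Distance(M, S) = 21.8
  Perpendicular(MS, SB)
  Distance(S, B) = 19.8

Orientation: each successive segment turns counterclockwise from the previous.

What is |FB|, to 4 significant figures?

8.457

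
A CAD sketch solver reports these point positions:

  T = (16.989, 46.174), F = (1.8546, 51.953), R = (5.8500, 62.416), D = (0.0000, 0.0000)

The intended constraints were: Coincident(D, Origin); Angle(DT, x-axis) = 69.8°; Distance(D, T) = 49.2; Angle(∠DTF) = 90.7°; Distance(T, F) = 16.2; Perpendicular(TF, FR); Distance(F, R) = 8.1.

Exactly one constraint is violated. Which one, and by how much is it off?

Distance(F, R) = 8.1 — off by 3.10.

D = (0.00, 0.00) ✓; DT at 69.80° ✓; |DT| = 49.20 ✓; ∠DTF = 90.70° ✓; |TF| = 16.20 ✓; ∠(TF, FR) = 90.00° ✓; |FR| = 11.20 ✗.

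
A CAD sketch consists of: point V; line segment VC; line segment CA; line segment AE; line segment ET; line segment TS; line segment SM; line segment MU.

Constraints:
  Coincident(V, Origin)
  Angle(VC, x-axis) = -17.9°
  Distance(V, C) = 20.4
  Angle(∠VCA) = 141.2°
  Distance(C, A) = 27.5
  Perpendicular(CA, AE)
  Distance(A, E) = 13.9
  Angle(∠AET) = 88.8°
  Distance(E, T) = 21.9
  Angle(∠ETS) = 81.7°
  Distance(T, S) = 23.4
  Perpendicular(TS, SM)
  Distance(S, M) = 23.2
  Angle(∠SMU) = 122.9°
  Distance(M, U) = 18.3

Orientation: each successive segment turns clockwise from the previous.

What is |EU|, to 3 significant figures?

12.5

V is at the origin; VC runs at -17.9° with length 20.4, so C = (19.4, -6.27). ∠VCA = 141.2° gives CA at -56.7° from the x-axis; with |CA| = 27.5, A = (34.5, -29.3). CA is perpendicular to AE, so AE runs at -147°; with |AE| = 13.9, E = (22.9, -36.9). ∠AET = 88.8° gives ET at 122° from the x-axis; with |ET| = 21.9, T = (11.3, -18.3). ∠ETS = 81.7° gives TS at 23.8° from the x-axis; with |TS| = 23.4, S = (32.7, -8.89). TS ⟂ SM, so SM runs at -66.2°; with |SM| = 23.2, M = (42.0, -30.1). ∠SMU = 122.9° gives MU at -123° from the x-axis; with |MU| = 18.3, U = (32.0, -45.4). Then |EU| = |U − E| = 12.5.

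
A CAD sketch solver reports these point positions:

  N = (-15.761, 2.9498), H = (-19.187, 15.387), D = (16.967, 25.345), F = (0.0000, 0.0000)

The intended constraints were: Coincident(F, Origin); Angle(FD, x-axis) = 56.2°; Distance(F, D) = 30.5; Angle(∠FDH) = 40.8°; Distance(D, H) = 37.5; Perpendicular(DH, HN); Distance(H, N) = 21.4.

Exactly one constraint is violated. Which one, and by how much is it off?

Distance(H, N) = 21.4 — off by 8.50.

F = (0.00, 0.00) ✓; FD at 56.20° ✓; |FD| = 30.50 ✓; ∠FDH = 40.80° ✓; |DH| = 37.50 ✓; ∠(DH, HN) = 90.00° ✓; |HN| = 12.90 ✗.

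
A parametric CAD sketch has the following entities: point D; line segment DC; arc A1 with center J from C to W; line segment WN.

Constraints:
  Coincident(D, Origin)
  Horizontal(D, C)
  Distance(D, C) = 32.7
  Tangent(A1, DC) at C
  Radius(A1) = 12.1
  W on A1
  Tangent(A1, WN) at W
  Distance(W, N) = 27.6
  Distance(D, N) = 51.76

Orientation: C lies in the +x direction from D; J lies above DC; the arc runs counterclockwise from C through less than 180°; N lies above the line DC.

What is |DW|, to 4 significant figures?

46.87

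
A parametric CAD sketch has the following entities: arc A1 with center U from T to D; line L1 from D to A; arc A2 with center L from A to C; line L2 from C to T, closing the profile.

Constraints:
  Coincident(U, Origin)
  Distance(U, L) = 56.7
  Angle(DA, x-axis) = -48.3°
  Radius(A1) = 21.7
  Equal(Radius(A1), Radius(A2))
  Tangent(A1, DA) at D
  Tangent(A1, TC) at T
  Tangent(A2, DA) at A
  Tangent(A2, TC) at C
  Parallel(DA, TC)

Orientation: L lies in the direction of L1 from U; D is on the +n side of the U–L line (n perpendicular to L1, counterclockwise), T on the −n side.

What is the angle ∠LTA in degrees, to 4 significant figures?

16.49°

Tangency of A1 to both parallel lines with radius 21.7 puts D and T at U ± 21.7·n: D = (16.20, 14.44), T = (-16.20, -14.44). Equal radii place A and C the same way about L: A = L + 21.7·n = (53.92, -27.90), C = L − 21.7·n = (21.52, -56.77). Then cos ∠LTA = TL·TA / (|TL||TA|), giving 16.49°.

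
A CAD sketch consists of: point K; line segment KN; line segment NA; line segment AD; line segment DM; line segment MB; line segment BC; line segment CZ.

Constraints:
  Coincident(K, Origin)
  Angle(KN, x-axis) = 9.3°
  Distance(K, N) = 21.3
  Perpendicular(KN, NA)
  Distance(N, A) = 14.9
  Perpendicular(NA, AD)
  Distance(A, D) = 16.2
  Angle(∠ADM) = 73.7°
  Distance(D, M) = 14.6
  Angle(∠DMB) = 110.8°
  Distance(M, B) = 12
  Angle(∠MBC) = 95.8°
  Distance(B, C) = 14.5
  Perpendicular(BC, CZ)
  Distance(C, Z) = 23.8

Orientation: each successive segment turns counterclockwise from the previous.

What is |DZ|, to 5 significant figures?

5.9508

K is at the origin; KN runs at 9.3° with length 21.3, so N = (21.020, 3.4422). KN is perpendicular to NA, so NA runs at 99.300°; with |NA| = 14.9, A = (18.612, 18.146). The perpendicularity gives AD at right angles to NA, so AD runs at -170.70°; with |AD| = 16.2, D = (2.6251, 15.528). ∠ADM = 73.7° gives DM at -64.400° from the x-axis; with |DM| = 14.6, M = (8.9335, 2.3616). ∠DMB = 110.8° gives MB at 4.8000° from the x-axis; with |MB| = 12.0, B = (20.891, 3.3657). ∠MBC = 95.8° gives BC at 89.000° from the x-axis; with |BC| = 14.5, C = (21.144, 17.864). BC is perpendicular to CZ, so CZ runs at 179.00°; with |CZ| = 23.8, Z = (-2.6519, 18.279). Then |DZ| = |Z − D| = 5.9508.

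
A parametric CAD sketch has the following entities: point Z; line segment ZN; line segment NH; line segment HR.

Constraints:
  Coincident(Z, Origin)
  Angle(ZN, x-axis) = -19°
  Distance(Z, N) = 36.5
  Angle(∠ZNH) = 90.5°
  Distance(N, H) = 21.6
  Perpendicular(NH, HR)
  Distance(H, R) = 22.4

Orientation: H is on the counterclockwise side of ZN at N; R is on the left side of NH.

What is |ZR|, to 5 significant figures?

26.061

∠ZNH = 90.5°, so NH runs at -19.0° + (180° − 90.5°) = 70.500° from the x-axis; with |NH| = 21.6, H = N + 21.6·(cos 70.500°, sin 70.500°) = (41.722, 8.4778). The perpendicularity gives HR at right angles to NH; with |HR| = 22.4 on the left of NH, R = H + 22.4·(-0.94264, 0.33381) = (20.606, 15.955). Then |ZR| = |R − Z| = 26.061.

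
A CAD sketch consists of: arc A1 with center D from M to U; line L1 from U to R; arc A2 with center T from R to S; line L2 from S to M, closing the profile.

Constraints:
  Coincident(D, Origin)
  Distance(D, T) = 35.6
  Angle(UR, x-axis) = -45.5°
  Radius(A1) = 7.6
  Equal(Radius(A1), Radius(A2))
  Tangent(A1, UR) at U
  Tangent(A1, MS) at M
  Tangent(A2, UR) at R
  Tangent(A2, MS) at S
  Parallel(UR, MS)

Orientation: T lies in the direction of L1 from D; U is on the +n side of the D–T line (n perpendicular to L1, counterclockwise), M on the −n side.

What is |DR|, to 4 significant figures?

36.40

The slot axis is L1's direction at -45.5°, so u = (cos -45.5°, sin -45.5°) = (0.7009, -0.7133) and n = (−sin -45.5°, cos -45.5°) = (0.7133, 0.7009). D is at the origin and T lies 35.6 along u from D, so T = 35.6·u = (24.95, -25.39). Tangency of A1 to both parallel lines with radius 7.6 puts U and M at D ± 7.6·n: U = (5.421, 5.327), M = (-5.421, -5.327). Equal radii place R and S the same way about T: R = T + 7.6·n = (30.37, -20.06), S = T − 7.6·n = (19.53, -30.72). Then |DR| = |R − D| = 36.40.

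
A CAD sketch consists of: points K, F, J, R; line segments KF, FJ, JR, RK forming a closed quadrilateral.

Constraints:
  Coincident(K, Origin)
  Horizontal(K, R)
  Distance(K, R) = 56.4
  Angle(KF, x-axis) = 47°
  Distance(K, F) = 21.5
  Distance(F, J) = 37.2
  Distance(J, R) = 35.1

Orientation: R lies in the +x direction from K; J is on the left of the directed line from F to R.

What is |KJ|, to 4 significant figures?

58.04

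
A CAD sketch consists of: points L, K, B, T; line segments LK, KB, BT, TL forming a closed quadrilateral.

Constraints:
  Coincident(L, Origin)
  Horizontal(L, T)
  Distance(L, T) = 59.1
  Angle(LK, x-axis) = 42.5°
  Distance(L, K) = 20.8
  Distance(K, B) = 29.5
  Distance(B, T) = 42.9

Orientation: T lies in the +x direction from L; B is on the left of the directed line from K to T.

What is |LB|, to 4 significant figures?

50.26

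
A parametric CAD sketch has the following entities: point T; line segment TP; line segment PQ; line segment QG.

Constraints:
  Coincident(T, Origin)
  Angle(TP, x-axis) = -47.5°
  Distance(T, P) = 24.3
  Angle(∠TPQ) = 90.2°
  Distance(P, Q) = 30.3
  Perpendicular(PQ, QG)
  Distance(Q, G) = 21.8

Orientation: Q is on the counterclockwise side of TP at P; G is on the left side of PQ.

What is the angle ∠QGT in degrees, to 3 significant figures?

94.7°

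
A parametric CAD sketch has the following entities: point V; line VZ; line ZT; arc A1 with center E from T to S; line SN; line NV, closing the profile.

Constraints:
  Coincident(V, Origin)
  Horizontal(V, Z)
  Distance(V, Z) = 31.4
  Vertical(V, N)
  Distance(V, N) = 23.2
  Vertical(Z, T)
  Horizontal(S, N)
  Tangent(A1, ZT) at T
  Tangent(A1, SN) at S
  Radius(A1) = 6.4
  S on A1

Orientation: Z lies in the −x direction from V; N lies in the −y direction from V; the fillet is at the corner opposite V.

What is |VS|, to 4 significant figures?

34.11

The virtual corner opposite V is at (-31.40, -23.20). A1 meets ZT tangentially, so ET is at right angles to ZT and A1 meets SN tangentially, so ES is at right angles to SN, with radius 6.4, so the center E sits 6.4 in from both sides at E = (-25.00, -16.80). That places the tangent points at T = (-31.40, -16.80) on ZT and S = (-25.00, -23.20) on SN. Then |VS| = |S − V| = 34.11.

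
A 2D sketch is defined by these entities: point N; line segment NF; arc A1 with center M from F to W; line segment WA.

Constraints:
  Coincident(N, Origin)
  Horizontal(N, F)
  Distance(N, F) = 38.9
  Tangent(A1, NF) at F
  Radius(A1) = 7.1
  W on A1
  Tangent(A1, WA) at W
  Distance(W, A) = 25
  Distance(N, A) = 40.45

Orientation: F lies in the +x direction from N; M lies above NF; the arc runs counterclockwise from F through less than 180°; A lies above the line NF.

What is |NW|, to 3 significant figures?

45.7

Checks: ∠(MF, FN) = 90.00° ✓; |MF| = 7.100 ✓; |MW| = 7.100 ✓; ∠(MW, WA) = 90.00° ✓; |WA| = 25.00 ✓; |NA| = 40.45 ✓.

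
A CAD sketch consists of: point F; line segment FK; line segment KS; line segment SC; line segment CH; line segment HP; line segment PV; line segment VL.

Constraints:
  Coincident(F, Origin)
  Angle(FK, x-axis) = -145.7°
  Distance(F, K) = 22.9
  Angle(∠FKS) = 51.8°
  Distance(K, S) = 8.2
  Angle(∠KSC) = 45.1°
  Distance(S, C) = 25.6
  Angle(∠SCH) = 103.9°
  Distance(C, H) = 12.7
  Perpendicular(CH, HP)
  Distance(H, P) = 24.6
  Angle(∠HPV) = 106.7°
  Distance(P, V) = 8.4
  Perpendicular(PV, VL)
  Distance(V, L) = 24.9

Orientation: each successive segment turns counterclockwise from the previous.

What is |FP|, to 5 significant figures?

35.365

∠SCH = 103.9° gives CH at -166.50° from the x-axis; with |CH| = 12.7, H = (-35.227, 4.3928). CH is perpendicular to HP, so HP runs at -76.500°; with |HP| = 24.6, P = (-29.485, -19.528). Then |FP| = |P − F| = 35.365.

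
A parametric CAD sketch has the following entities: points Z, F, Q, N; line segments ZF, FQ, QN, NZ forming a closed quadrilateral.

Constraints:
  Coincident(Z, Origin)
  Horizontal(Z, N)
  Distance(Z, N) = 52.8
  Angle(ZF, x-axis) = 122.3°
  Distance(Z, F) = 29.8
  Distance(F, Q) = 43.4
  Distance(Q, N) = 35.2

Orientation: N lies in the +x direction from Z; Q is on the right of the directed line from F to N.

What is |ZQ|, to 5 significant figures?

17.821

Checks: |FQ| = 43.40 ✓; |QN| = 35.20 ✓.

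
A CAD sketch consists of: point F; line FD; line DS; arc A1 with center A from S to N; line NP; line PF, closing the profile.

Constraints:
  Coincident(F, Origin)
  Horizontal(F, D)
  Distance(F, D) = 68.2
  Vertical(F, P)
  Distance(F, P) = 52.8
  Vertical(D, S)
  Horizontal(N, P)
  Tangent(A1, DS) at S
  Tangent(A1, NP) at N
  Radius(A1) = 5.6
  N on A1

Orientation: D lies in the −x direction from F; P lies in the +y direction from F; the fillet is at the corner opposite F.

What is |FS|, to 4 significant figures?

82.94

F is at the origin; FD is horizontal with |FD| = 68.2 and D on the −x side, so D = (-68.20, 0.000). FP is vertical with |FP| = 52.8 and P on the +y side, so P = (0.000, 52.80). The virtual corner opposite F is at (-68.20, 52.80). A1 meets DS tangentially, so AS is at right angles to DS and the tangent condition forces AN to be normal to NP, with radius 5.6, so the center A sits 5.6 in from both sides at A = (-62.60, 47.20). That places the tangent points at S = (-68.20, 47.20) on DS and N = (-62.60, 52.80) on NP. Then |FS| = |S − F| = 82.94.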